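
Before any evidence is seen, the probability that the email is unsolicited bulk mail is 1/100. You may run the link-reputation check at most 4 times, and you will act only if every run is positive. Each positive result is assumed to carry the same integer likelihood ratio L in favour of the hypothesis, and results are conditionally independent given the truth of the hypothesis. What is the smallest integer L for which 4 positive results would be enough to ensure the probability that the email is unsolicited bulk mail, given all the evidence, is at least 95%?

7

Prior odds = 0.01/0.99 = 1/99.
Target odds = 0.95/0.05 = 19.
Need L⁴ ≥ 19 ÷ (1/99) = 1881.
6⁴ = 1296 < 1881 ≤ 2401 = 7⁴, so L = 7.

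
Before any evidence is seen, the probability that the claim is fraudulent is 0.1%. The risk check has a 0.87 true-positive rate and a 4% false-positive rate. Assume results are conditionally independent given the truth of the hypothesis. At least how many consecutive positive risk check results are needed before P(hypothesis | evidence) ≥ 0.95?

Prior odds: 0.001 ÷ 0.999 = 1/999.
Likelihood ratio of a positive result = 0.87/0.04 = 21.75.
Target odds: 0.95 ÷ 0.05 = 19.
Require 21.75ⁿ ≥ 19 ÷ (1/999) = 18981.
21.75³ = 658503/64 falls short of 18981 but 21.75⁴ = 57289761/256 reaches it, so n = 4.

4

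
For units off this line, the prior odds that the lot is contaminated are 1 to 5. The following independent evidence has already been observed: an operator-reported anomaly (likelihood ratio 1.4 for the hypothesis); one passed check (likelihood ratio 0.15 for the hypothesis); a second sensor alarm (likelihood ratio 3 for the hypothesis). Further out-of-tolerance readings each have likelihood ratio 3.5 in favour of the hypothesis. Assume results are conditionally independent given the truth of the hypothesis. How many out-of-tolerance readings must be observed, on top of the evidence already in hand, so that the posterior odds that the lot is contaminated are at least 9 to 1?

Prior odds = 0.2.
Combined Bayes factor of the evidence already in hand = 1.4 × 0.15 × 3 = 0.63.
Odds after that evidence = 0.2 × 0.63 = 0.126.
Target odds = 9.
Need 3.5ⁿ ≥ 9 ÷ 0.126 = 500/7.
3.5³ = 42.875 falls short of 500/7 but 3.5⁴ = 150.0625 reaches it, so n = 4.

4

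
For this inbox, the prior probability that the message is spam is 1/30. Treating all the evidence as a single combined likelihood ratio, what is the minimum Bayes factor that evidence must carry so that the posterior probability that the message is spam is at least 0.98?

1421

Prior odds = (1/30)/(29/30) = 1/29.
Target odds = 0.98/0.02 = 49.
Required Bayes factor = 49 ÷ (1/29) = 1421.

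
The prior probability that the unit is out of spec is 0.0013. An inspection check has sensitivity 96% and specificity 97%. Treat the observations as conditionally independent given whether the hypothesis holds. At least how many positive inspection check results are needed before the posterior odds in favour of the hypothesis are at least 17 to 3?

3

Prior odds: 0.0013 ÷ 0.9987 = 13/9987.
False-positive rate = 1 − 0.97 = 0.03; likelihood ratio of a positive = 0.96/0.03 = 32.
Target odds = 17/3.
Need (13/9987) × 32ⁿ ≥ 17/3, i.e. 32ⁿ ≥ 56593/13.
32² = 1024 falls short of 56593/13 but 32³ = 32768 reaches it, so n = 3.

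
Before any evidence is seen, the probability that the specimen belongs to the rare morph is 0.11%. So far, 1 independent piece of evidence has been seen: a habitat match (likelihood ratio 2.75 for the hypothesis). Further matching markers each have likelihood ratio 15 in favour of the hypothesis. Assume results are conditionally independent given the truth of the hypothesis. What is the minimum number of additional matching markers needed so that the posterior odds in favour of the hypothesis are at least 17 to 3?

3

Prior odds = 0.0011/0.9989 = 11/9989.
Bayes factor of the evidence already in hand = 2.75.
Odds after that evidence = (11/9989) × 2.75 = 121/39956.
Target odds = 17/3.
Need 15ⁿ ≥ 17/3 ÷ (121/39956) = 679252/363.
15² = 225 falls short of 679252/363 but 15³ = 3375 reaches it, so n = 3.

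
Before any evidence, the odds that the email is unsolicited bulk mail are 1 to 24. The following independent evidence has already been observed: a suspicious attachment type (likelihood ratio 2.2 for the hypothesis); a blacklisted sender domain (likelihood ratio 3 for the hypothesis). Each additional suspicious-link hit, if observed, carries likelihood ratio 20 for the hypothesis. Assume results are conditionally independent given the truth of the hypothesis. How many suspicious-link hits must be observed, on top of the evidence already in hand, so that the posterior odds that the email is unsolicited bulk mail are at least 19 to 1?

2

Prior odds = 1/24.
Combined Bayes factor of the evidence already in hand = 2.2 × 3 = 6.6.
Odds after that evidence = (1/24) × 6.6 = 0.275.
Target odds = 19.
Need 20ⁿ ≥ 19 ÷ 0.275 = 760/11.
20¹ = 20 falls short of 760/11 but 20² = 400 reaches it, so n = 2.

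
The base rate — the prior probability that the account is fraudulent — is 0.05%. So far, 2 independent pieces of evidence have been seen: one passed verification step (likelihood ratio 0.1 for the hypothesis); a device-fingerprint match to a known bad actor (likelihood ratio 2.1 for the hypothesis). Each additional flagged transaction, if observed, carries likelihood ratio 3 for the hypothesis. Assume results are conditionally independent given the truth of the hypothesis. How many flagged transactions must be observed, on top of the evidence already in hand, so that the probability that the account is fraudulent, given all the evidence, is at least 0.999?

15

Prior odds = 0.0005/0.9995 = 1/1999.
Combined Bayes factor of the evidence already in hand = 0.1 × 2.1 = 0.21.
Odds after that evidence = (1/1999) × 0.21 = 21/199900.
Target odds = 0.999/0.001 = 999.
Need 3ⁿ ≥ 999 ÷ (21/199900) = 66566700/7.
3¹⁴ = 4782969 falls short of 66566700/7 but 3¹⁵ = 14348907 reaches it, so n = 15.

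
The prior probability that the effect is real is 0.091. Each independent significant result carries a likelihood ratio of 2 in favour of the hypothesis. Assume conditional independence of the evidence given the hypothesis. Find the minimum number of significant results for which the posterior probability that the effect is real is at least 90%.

7

Prior odds: 0.091 ÷ 0.909 = 91/909.
Likelihood ratio per significant result = 2.
Target odds: 0.9 ÷ 0.1 = 9.
Require 2ⁿ ≥ 9 ÷ (91/909) = 8181/91.
2⁶ = 64 falls short of 8181/91 but 2⁷ = 128 reaches it, so n = 7.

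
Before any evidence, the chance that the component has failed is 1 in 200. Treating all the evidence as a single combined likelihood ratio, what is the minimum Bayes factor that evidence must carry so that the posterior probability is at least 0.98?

Prior odds = 0.005/0.995 = 1/199.
Target odds = 0.98/0.02 = 49.
Required Bayes factor = 49 ÷ (1/199) = 9751.

9751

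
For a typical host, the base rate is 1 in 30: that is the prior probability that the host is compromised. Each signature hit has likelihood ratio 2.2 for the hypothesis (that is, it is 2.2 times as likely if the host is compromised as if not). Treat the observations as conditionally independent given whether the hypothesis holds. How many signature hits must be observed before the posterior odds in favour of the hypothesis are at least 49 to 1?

10

Prior odds = (1/30)/(29/30) = 1/29.
Likelihood ratio per signature hit = 2.2.
Target odds = 49.
Require 2.2ⁿ ≥ 49 ÷ (1/29) = 1421.
2.2⁹ ≈1207.27 falls short of 1421 but 2.2¹⁰ ≈2655.99 reaches it, so n = 10.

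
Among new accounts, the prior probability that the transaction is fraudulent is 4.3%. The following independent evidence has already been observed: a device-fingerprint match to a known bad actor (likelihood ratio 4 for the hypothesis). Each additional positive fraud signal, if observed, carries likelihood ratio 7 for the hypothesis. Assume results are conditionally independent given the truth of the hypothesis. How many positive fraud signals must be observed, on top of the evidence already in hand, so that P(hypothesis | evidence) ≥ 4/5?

2

Prior odds = 0.043/0.957 = 43/957.
Bayes factor of the evidence already in hand = 4.
Odds after that evidence = (43/957) × 4 = 172/957.
Target odds = 0.8/0.2 = 4.
Need 7ⁿ ≥ 4 ÷ (172/957) = 957/43.
7¹ = 7 falls short of 957/43 but 7² = 49 reaches it, so n = 2.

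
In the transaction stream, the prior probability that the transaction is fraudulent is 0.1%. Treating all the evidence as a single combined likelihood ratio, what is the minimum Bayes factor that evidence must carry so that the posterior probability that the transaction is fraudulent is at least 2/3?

Prior odds = 0.001/0.999 = 1/999.
Target odds = (2/3)/(1/3) = 2.
Required Bayes factor = 2 ÷ (1/999) = 1998.

1998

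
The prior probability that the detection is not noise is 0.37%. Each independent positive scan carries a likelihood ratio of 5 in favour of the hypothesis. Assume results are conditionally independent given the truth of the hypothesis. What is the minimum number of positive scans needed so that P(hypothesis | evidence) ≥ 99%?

7

Prior odds: 0.0037 ÷ 0.9963 = 37/9963.
Likelihood ratio per positive scan = 5.
Target posterior odds = 0.99/0.01 = 99.
Need (37/9963) × 5ⁿ ≥ 99, i.e. 5ⁿ ≥ 986337/37.
5⁶ = 15625 falls short of 986337/37 but 5⁷ = 78125 reaches it, so n = 7.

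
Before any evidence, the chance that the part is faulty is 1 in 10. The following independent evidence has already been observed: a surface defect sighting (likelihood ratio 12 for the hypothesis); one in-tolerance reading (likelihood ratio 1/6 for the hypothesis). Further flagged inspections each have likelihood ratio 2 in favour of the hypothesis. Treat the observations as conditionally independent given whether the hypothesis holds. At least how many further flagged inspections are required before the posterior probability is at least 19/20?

Prior odds = 0.1/0.9 = 1/9.
Combined Bayes factor of the evidence already in hand = 12 × (1/6) = 2.
Odds after that evidence = (1/9) × 2 = 2/9.
Target odds = 0.95/0.05 = 19.
Need 2ⁿ ≥ 19 ÷ (2/9) = 85.5.
2⁶ = 64 falls short of 85.5 but 2⁷ = 128 reaches it, so n = 7.

7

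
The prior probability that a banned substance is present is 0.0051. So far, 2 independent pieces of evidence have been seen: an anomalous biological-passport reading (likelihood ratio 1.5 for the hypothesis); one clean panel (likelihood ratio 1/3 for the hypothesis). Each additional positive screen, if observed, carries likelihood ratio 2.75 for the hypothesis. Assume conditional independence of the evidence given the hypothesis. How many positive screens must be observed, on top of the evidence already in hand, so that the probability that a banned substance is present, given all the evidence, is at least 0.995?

Prior odds = 0.0051/0.9949 = 51/9949.
Combined Bayes factor of the evidence already in hand = 1.5 × (1/3) = 0.5.
Odds after that evidence = (51/9949) × 0.5 = 51/19898.
Target odds = 0.995/0.005 = 199.
Need 2.75ⁿ ≥ 199 ÷ (51/19898) = 3959702/51.
2.75¹¹ ≈68023.6 falls short of 3959702/51 but 2.75¹² ≈187065 reaches it, so n = 12.

12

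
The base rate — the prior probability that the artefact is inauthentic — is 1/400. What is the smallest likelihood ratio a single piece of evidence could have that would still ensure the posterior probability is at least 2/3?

798

Prior odds = 0.0025/0.9975 = 1/399.
Target odds = (2/3)/(1/3) = 2.
Required Bayes factor = 2 ÷ (1/399) = 798.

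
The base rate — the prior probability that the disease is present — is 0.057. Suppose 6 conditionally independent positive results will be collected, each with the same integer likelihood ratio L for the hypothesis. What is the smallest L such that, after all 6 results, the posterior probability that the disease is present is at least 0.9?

3

Prior odds = 0.057/0.943 = 57/943.
Target odds = 0.9/0.1 = 9.
Need L⁶ ≥ 9 ÷ (57/943) = 2829/19.
2⁶ = 64 < 2829/19 ≤ 729 = 3⁶, so L = 3.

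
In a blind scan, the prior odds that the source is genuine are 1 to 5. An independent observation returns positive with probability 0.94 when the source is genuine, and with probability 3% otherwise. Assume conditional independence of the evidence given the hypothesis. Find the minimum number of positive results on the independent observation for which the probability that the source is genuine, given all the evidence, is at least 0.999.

Prior odds = 0.2.
Likelihood ratio of a positive result = 0.94/0.03 = 94/3.
Target posterior odds = 0.999/0.001 = 999.
Require (94/3)ⁿ ≥ 999 ÷ 0.2 = 4995.
(94/3)² = 8836/9 falls short of 4995 but (94/3)³ = 830584/27 reaches it, so n = 3.

3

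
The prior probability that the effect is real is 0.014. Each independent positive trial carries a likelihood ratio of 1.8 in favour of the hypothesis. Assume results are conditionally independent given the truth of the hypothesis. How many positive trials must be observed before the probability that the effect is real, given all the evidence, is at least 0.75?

10

Prior odds = 0.014/0.986 = 7/493.
Likelihood ratio per positive trial = 1.8.
Target odds: 0.75 ÷ 0.25 = 3.
Require 1.8ⁿ ≥ 3 ÷ (7/493) = 1479/7.
1.8⁹ = 387420489/1953125 falls short of 1479/7 but 1.8¹⁰ ≈357.047 reaches it, so n = 10.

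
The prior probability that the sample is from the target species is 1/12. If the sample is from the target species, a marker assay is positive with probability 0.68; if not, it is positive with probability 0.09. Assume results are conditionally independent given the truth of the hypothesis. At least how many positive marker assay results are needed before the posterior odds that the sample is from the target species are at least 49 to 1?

4

Prior odds = (1/12)/(11/12) = 1/11.
Likelihood ratio of a positive = 0.68/0.09 = 68/9.
Target odds = 49.
Require (68/9)ⁿ ≥ 49 ÷ (1/11) = 539.
(68/9)³ = 314432/729 falls short of 539 but (68/9)⁴ = 21381376/6561 reaches it, so n = 4.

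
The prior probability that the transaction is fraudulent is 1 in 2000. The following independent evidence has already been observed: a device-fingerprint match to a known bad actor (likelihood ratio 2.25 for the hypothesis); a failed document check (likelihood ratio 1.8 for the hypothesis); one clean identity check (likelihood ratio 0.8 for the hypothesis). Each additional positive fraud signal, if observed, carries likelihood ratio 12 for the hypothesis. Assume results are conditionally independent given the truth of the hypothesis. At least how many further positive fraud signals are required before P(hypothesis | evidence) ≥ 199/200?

5

Prior odds = 0.0005/0.9995 = 1/1999.
Combined Bayes factor of the evidence already in hand = 2.25 × 1.8 × 0.8 = 3.24.
Odds after that evidence = (1/1999) × 3.24 = 81/49975.
Target odds = 0.995/0.005 = 199.
Need 12ⁿ ≥ 199 ÷ (81/49975) = 9945025/81.
12⁴ = 20736 falls short of 9945025/81 but 12⁵ = 248832 reaches it, so n = 5.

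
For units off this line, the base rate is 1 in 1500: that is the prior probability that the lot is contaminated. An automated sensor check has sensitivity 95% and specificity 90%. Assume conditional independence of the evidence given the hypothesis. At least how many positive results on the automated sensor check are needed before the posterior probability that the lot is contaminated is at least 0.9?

Prior odds = (1/1500)/(1499/1500) = 1/1499.
False-positive rate = 1 − 0.9 = 0.1; likelihood ratio of a positive = 0.95/0.1 = 9.5.
Target odds: 0.9 ÷ 0.1 = 9.
Require 9.5ⁿ ≥ 9 ÷ (1/1499) = 13491.
9.5⁴ = 8145.0625 falls short of 13491 but 9.5⁵ = 77378.09375 reaches it, so n = 5.

5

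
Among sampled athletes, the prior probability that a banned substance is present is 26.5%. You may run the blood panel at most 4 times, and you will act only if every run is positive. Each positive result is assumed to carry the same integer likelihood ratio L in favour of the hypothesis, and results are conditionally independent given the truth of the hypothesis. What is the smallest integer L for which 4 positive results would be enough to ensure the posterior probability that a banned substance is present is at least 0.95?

3

Prior odds = 0.265/0.735 = 53/147.
Target odds = 0.95/0.05 = 19.
Need L⁴ ≥ 19 ÷ (53/147) = 2793/53.
2⁴ = 16 < 2793/53 ≤ 81 = 3⁴, so L = 3.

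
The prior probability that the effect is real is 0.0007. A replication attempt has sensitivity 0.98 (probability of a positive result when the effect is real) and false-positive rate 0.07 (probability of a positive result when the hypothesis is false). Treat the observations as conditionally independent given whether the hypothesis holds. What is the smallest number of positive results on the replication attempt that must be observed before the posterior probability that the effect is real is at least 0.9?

4

Prior odds = 0.0007/0.9993 = 7/9993.
Likelihood ratio of a positive result = 0.98/0.07 = 14.
Target posterior odds = 0.9/0.1 = 9.
Need (7/9993) × 14ⁿ ≥ 9, i.e. 14ⁿ ≥ 89937/7.
14³ = 2744 falls short of 89937/7 but 14⁴ = 38416 reaches it, so n = 4.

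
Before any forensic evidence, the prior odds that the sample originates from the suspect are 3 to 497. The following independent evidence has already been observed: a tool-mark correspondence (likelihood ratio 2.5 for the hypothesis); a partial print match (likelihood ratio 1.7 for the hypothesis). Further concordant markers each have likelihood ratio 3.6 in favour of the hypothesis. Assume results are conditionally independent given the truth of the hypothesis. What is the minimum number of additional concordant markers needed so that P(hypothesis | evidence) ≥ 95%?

6

Prior odds = 3/497.
Combined Bayes factor of the evidence already in hand = 2.5 × 1.7 = 4.25.
Odds after that evidence = (3/497) × 4.25 = 51/1988.
Target odds = 0.95/0.05 = 19.
Need 3.6ⁿ ≥ 19 ÷ (51/1988) = 37772/51.
3.6⁵ = 604.66176 falls short of 37772/51 but 3.6⁶ = 34012224/15625 reaches it, so n = 6.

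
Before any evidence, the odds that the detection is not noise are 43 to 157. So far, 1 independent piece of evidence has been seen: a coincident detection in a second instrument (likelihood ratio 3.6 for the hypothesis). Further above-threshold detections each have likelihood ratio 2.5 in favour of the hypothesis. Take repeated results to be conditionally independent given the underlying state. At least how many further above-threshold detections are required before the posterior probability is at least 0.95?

Prior odds = 43/157.
Bayes factor of the evidence already in hand = 3.6.
Odds after that evidence = (43/157) × 3.6 = 774/785.
Target odds = 0.95/0.05 = 19.
Need 2.5ⁿ ≥ 19 ÷ (774/785) = 14915/774.
2.5³ = 15.625 falls short of 14915/774 but 2.5⁴ = 39.0625 reaches it, so n = 4.

4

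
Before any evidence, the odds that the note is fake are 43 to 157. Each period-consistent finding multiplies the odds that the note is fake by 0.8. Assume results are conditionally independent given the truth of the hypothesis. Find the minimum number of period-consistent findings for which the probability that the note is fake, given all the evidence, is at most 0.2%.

Prior odds = 43/157.
Likelihood ratio per period-consistent finding = 0.8.
Target odds: 0.002 ÷ 0.998 = 1/499.
Need (43/157) × 0.8ⁿ ≤ 1/499, i.e. 0.8ⁿ ≤ 157/21457.
0.8²² ≈0.0073787 is still above 157/21457 but 0.8²³ ≈0.00590296 is at or below it, so n = 23.

23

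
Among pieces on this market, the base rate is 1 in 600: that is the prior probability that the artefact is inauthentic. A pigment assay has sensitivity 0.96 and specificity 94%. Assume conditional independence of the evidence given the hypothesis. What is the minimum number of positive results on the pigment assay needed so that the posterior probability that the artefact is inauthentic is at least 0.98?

4

Prior odds = (1/600)/(599/600) = 1/599.
False-positive rate = 1 − 0.94 = 0.06; likelihood ratio of a positive = 0.96/0.06 = 16.
Target odds: 0.98 ÷ 0.02 = 49.
Require 16ⁿ ≥ 49 ÷ (1/599) = 29351.
16³ = 4096 falls short of 29351 but 16⁴ = 65536 reaches it, so n = 4.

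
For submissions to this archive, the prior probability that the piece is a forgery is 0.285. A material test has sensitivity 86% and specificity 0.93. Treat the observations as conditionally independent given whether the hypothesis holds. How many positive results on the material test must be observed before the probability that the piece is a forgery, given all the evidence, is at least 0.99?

3

Prior odds = 0.285/0.715 = 57/143.
False-positive rate = 1 − 0.93 = 0.07; likelihood ratio of a positive = 0.86/0.07 = 86/7.
Target posterior odds = 0.99/0.01 = 99.
Require (86/7)ⁿ ≥ 99 ÷ (57/143) = 4719/19.
(86/7)² = 7396/49 falls short of 4719/19 but (86/7)³ = 636056/343 reaches it, so n = 3.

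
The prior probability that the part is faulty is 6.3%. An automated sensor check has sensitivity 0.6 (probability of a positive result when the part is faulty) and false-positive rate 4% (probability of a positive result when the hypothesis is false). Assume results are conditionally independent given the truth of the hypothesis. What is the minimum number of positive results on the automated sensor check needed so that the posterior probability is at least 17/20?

Prior odds = 0.063/0.937 = 63/937.
Likelihood ratio of a positive result = 0.6/0.04 = 15.
Target posterior odds = 0.85/0.15 = 17/3.
Need (63/937) × 15ⁿ ≥ 17/3, i.e. 15ⁿ ≥ 15929/189.
15¹ = 15 falls short of 15929/189 but 15² = 225 reaches it, so n = 2.

2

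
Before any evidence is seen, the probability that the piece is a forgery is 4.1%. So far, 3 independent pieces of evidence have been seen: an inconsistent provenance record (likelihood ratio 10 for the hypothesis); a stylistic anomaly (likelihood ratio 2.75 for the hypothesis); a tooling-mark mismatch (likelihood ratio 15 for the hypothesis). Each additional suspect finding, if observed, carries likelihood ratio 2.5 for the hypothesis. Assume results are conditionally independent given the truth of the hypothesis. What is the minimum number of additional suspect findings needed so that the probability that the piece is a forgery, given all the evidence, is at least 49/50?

Prior odds = 0.041/0.959 = 41/959.
Combined Bayes factor of the evidence already in hand = 10 × 2.75 × 15 = 412.5.
Odds after that evidence = (41/959) × 412.5 = 33825/1918.
Target odds = 0.98/0.02 = 49.
Need 2.5ⁿ ≥ 49 ÷ (33825/1918) = 93982/33825.
2.5¹ = 2.5 falls short of 93982/33825 but 2.5² = 6.25 reaches it, so n = 2.

2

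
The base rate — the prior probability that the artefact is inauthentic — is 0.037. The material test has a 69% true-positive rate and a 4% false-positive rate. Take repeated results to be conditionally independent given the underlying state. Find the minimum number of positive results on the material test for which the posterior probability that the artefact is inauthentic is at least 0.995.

Prior odds: 0.037 ÷ 0.963 = 37/963.
Likelihood ratio of a positive result = 0.69/0.04 = 17.25.
Target odds: 0.995 ÷ 0.005 = 199.
Require 17.25ⁿ ≥ 199 ÷ (37/963) = 191637/37.
17.25³ = 5132.953125 falls short of 191637/37 but 17.25⁴ = 22667121/256 reaches it, so n = 4.

4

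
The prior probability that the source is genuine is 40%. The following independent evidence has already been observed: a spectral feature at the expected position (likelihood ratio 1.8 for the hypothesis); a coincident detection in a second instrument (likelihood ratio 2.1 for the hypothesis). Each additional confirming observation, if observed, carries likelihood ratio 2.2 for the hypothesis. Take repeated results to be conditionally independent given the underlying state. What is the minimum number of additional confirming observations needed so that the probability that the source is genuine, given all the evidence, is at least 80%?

1

Prior odds = 0.4/0.6 = 2/3.
Combined Bayes factor of the evidence already in hand = 1.8 × 2.1 = 3.78.
Odds after that evidence = (2/3) × 3.78 = 2.52.
Target odds = 0.8/0.2 = 4.
Need 2.2ⁿ ≥ 4 ÷ 2.52 = 100/63.
2.2¹ = 2.2, which meets the required 100/63; so n = 1.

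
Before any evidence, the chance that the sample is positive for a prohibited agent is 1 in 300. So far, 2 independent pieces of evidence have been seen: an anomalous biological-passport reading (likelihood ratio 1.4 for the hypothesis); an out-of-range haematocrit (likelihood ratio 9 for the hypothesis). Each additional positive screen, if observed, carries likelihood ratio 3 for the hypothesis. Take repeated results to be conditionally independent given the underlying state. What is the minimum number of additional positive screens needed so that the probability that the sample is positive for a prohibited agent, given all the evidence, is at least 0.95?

Prior odds = (1/300)/(299/300) = 1/299.
Combined Bayes factor of the evidence already in hand = 1.4 × 9 = 12.6.
Odds after that evidence = (1/299) × 12.6 = 63/1495.
Target odds = 0.95/0.05 = 19.
Need 3ⁿ ≥ 19 ÷ (63/1495) = 28405/63.
3⁵ = 243 falls short of 28405/63 but 3⁶ = 729 reaches it, so n = 6.

6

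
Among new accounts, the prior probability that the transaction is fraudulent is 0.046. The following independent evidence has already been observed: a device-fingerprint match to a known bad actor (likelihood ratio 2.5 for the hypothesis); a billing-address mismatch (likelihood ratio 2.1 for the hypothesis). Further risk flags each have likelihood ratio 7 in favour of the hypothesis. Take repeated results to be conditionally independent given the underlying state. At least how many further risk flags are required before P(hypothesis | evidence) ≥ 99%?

4

Prior odds = 0.046/0.954 = 23/477.
Combined Bayes factor of the evidence already in hand = 2.5 × 2.1 = 5.25.
Odds after that evidence = (23/477) × 5.25 = 161/636.
Target odds = 0.99/0.01 = 99.
Need 7ⁿ ≥ 99 ÷ (161/636) = 62964/161.
7³ = 343 falls short of 62964/161 but 7⁴ = 2401 reaches it, so n = 4.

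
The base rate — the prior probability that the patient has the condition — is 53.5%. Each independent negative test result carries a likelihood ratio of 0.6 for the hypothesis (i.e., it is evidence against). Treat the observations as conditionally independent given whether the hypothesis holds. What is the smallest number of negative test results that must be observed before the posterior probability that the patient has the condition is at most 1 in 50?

Prior odds: 0.535 ÷ 0.465 = 107/93.
Likelihood ratio per negative test result = 0.6.
Target odds: 0.02 ÷ 0.98 = 1/49.
Need (107/93) × 0.6ⁿ ≤ 1/49, i.e. 0.6ⁿ ≤ 93/5243.
0.6⁷ = 2187/78125 is still above 93/5243 but 0.6⁸ = 6561/390625 is at or below it, so n = 8.

8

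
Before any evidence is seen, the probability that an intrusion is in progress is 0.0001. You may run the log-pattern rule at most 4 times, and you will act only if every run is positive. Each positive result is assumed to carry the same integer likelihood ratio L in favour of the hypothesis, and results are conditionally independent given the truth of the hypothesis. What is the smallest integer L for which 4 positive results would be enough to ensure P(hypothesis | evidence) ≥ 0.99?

32

Prior odds = 0.0001/0.9999 = 1/9999.
Target odds = 0.99/0.01 = 99.
Need L⁴ ≥ 99 ÷ (1/9999) = 989901.
31⁴ = 923521 < 989901 ≤ 1048576 = 32⁴, so L = 32.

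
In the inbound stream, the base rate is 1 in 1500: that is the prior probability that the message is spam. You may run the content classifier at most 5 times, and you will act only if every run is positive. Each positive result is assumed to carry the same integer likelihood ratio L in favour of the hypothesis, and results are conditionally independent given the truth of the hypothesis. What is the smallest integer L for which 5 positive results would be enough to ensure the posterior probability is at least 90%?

Prior odds = (1/1500)/(1499/1500) = 1/1499.
Target odds = 0.9/0.1 = 9.
Need L⁵ ≥ 9 ÷ (1/1499) = 13491.
6⁵ = 7776 < 13491 ≤ 16807 = 7⁵, so L = 7.

7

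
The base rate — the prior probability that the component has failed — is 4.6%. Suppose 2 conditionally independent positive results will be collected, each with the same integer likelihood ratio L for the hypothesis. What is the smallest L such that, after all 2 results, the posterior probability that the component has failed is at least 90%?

14

Prior odds = 0.046/0.954 = 23/477.
Target odds = 0.9/0.1 = 9.
Need L² ≥ 9 ÷ (23/477) = 4293/23.
13² = 169 < 4293/23 ≤ 196 = 14², so L = 14.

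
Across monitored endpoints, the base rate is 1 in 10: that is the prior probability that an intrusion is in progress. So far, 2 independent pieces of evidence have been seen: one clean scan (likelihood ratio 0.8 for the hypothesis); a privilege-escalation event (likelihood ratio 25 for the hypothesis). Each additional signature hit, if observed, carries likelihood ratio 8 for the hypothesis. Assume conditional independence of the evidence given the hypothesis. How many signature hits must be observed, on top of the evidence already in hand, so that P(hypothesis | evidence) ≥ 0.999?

Prior odds = 0.1/0.9 = 1/9.
Combined Bayes factor of the evidence already in hand = 0.8 × 25 = 20.
Odds after that evidence = (1/9) × 20 = 20/9.
Target odds = 0.999/0.001 = 999.
Need 8ⁿ ≥ 999 ÷ (20/9) = 449.55.
8² = 64 falls short of 449.55 but 8³ = 512 reaches it, so n = 3.

3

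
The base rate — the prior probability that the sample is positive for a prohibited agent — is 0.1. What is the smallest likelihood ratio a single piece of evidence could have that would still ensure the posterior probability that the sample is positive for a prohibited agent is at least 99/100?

Prior odds = 0.1/0.9 = 1/9.
Target odds = 0.99/0.01 = 99.
Required Bayes factor = 99 ÷ (1/9) = 891.

891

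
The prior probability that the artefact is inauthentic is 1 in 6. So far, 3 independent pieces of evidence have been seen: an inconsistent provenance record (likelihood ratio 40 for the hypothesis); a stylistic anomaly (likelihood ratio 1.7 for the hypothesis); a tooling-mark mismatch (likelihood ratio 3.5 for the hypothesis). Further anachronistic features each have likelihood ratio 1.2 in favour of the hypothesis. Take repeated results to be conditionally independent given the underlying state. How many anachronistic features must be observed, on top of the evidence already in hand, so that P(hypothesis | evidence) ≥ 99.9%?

17

Prior odds = (1/6)/(5/6) = 0.2.
Combined Bayes factor of the evidence already in hand = 40 × 1.7 × 3.5 = 238.
Odds after that evidence = 0.2 × 238 = 47.6.
Target odds = 0.999/0.001 = 999.
Need 1.2ⁿ ≥ 999 ÷ 47.6 = 4995/238.
1.2¹⁶ ≈18.4884 falls short of 4995/238 but 1.2¹⁷ ≈22.1861 reaches it, so n = 17.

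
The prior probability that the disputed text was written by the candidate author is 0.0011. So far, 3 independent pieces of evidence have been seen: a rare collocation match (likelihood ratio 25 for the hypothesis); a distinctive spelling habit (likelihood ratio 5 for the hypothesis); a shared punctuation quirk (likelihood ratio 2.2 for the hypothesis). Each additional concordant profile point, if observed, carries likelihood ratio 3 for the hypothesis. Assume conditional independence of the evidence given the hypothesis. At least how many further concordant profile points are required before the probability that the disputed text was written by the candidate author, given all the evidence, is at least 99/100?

Prior odds = 0.0011/0.9989 = 11/9989.
Combined Bayes factor of the evidence already in hand = 25 × 5 × 2.2 = 275.
Odds after that evidence = (11/9989) × 275 = 3025/9989.
Target odds = 0.99/0.01 = 99.
Need 3ⁿ ≥ 99 ÷ (3025/9989) = 89901/275.
3⁵ = 243 falls short of 89901/275 but 3⁶ = 729 reaches it, so n = 6.

6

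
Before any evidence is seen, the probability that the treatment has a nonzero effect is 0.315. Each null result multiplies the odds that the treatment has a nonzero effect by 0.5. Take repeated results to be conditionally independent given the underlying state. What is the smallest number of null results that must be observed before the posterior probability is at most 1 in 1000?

9

Prior odds: 0.315 ÷ 0.685 = 63/137.
Likelihood ratio per null result = 0.5.
Target odds: 0.001 ÷ 0.999 = 1/999.
Require 0.5ⁿ ≤ 1/999 ÷ (63/137) = 137/62937.
0.5⁸ = 0.00390625 is still above 137/62937 but 0.5⁹ = 0.001953125 is at or below it, so n = 9.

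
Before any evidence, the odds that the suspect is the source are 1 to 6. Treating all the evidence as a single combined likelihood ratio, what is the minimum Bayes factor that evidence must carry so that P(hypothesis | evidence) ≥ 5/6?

30

Prior odds = 1/6.
Target odds = (5/6)/(1/6) = 5.
Required Bayes factor = 5 ÷ (1/6) = 30.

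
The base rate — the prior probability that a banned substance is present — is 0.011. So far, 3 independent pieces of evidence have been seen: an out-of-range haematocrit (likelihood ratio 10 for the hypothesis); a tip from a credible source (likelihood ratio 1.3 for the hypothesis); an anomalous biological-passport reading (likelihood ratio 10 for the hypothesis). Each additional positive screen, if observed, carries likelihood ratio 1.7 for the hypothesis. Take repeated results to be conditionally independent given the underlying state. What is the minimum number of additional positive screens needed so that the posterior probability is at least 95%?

Prior odds = 0.011/0.989 = 11/989.
Combined Bayes factor of the evidence already in hand = 10 × 1.3 × 10 = 130.
Odds after that evidence = (11/989) × 130 = 1430/989.
Target odds = 0.95/0.05 = 19.
Need 1.7ⁿ ≥ 19 ÷ (1430/989) = 18791/1430.
1.7⁴ = 8.3521 falls short of 18791/1430 but 1.7⁵ = 1419857/100000 reaches it, so n = 5.

5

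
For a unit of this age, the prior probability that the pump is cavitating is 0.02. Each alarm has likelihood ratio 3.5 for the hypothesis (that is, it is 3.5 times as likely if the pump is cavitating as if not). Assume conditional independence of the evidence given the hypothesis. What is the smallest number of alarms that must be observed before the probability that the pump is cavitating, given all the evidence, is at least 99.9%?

Prior odds: 0.02 ÷ 0.98 = 1/49.
Likelihood ratio per alarm = 3.5.
Target posterior odds = 0.999/0.001 = 999.
Require 3.5ⁿ ≥ 999 ÷ (1/49) = 48951.
3.5⁸ = 5764801/256 falls short of 48951 but 3.5⁹ = 40353607/512 reaches it, so n = 9.

9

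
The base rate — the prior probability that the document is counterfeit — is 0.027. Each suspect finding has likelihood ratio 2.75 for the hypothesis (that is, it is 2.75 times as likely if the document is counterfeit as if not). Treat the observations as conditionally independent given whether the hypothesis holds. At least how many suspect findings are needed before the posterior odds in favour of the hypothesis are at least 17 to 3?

6

Prior odds: 0.027 ÷ 0.973 = 27/973.
Likelihood ratio per suspect finding = 2.75.
Target odds = 17/3.
Need (27/973) × 2.75ⁿ ≥ 17/3, i.e. 2.75ⁿ ≥ 16541/81.
2.75⁵ = 161051/1024 falls short of 16541/81 but 2.75⁶ = 1771561/4096 reaches it, so n = 6.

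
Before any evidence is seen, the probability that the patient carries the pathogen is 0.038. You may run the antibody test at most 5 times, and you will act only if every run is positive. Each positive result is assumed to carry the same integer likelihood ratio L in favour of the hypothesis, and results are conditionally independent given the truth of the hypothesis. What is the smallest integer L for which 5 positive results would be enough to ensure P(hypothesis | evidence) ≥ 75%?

3

Prior odds = 0.038/0.962 = 19/481.
Target odds = 0.75/0.25 = 3.
Need L⁵ ≥ 3 ÷ (19/481) = 1443/19.
2⁵ = 32 < 1443/19 ≤ 243 = 3⁵, so L = 3.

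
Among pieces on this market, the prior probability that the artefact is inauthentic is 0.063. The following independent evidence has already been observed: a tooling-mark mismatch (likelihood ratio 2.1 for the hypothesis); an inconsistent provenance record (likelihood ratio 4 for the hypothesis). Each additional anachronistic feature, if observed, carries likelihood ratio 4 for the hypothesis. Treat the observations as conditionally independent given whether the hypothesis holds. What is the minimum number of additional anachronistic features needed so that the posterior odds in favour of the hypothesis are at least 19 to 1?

3

Prior odds = 0.063/0.937 = 63/937.
Combined Bayes factor of the evidence already in hand = 2.1 × 4 = 8.4.
Odds after that evidence = (63/937) × 8.4 = 2646/4685.
Target odds = 19.
Need 4ⁿ ≥ 19 ÷ (2646/4685) = 89015/2646.
4² = 16 falls short of 89015/2646 but 4³ = 64 reaches it, so n = 3.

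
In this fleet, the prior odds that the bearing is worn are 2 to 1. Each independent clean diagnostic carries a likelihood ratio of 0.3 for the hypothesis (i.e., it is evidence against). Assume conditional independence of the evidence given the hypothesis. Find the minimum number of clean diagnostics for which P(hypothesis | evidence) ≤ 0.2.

2

Prior odds = 2.
Likelihood ratio per clean diagnostic = 0.3.
Target posterior odds = 0.2/0.8 = 0.25.
Need 2 × 0.3ⁿ ≤ 0.25, i.e. 0.3ⁿ ≤ 0.125.
0.3¹ = 0.3 is still above 0.125 but 0.3² = 0.09 is at or below it, so n = 2.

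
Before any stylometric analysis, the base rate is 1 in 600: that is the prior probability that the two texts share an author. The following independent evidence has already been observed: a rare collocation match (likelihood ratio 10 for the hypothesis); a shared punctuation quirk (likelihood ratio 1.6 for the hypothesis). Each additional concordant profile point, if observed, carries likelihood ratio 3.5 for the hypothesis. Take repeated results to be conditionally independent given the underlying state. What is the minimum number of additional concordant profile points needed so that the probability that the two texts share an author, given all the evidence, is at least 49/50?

Prior odds = (1/600)/(599/600) = 1/599.
Combined Bayes factor of the evidence already in hand = 10 × 1.6 = 16.
Odds after that evidence = (1/599) × 16 = 16/599.
Target odds = 0.98/0.02 = 49.
Need 3.5ⁿ ≥ 49 ÷ (16/599) = 1834.4375.
3.5⁵ = 525.21875 falls short of 1834.4375 but 3.5⁶ = 1838.265625 reaches it, so n = 6.

6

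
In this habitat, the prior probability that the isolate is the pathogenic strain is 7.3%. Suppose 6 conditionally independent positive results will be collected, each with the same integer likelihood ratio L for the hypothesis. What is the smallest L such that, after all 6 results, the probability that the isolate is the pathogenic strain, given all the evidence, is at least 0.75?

2

Prior odds = 0.073/0.927 = 73/927.
Target odds = 0.75/0.25 = 3.
Need L⁶ ≥ 3 ÷ (73/927) = 2781/73.
1⁶ = 1 < 2781/73 ≤ 64 = 2⁶, so L = 2.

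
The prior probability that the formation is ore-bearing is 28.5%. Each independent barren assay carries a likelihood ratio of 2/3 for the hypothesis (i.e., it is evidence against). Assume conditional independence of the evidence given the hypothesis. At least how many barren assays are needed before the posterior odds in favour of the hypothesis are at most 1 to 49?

8

Prior odds: 0.285 ÷ 0.715 = 57/143.
Likelihood ratio per barren assay = 2/3.
Target odds = 1/49.
Require (2/3)ⁿ ≤ 1/49 ÷ (57/143) = 143/2793.
(2/3)⁷ = 128/2187 is still above 143/2793 but (2/3)⁸ = 256/6561 is at or below it, so n = 8.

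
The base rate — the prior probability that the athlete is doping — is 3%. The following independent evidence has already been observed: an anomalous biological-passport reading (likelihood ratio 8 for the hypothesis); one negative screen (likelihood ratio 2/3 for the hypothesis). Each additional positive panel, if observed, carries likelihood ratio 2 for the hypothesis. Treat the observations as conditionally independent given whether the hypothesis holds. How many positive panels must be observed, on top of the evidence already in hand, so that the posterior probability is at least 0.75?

Prior odds = 0.03/0.97 = 3/97.
Combined Bayes factor of the evidence already in hand = 8 × (2/3) = 16/3.
Odds after that evidence = (3/97) × 16/3 = 16/97.
Target odds = 0.75/0.25 = 3.
Need 2ⁿ ≥ 3 ÷ (16/97) = 18.1875.
2⁴ = 16 falls short of 18.1875 but 2⁵ = 32 reaches it, so n = 5.

5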